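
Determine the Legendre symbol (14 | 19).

Euler's criterion: (14/19) ≡ 14^9 (mod 19).
14^2 ≡ 6 (mod 19)
14^4 ≡ 17 (mod 19)
14^8 ≡ 4 (mod 19)
14^9 = 14^(8+1) ≡ 18 (mod 19).
Result is 18 ≡ −1, so (14/19) = −1.

-1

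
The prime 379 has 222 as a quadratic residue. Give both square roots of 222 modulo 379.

167, 212

Since 379 ≡ 3 (mod 4), a square root of 222 is 222^((379+1)/4) = 222^95 mod 379.
Repeated squaring: 222^2≡14, 222^4≡196, 222^8≡137, 222^16≡198, 222^32≡167, 222^64≡222 (mod 379).
222^95 = 222^(64+16+8+4+2+1) ≡ 167 (mod 379).
Check: 167² = 27889 ≡ 222 (mod 379). The two roots are 167 and 212.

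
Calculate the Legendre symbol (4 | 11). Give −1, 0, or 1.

Euler's criterion: (4/11) ≡ 4^5 (mod 11).
4^2 ≡ 5 (mod 11)
4^4 ≡ 3 (mod 11)
4^5 = 4^(4+1) ≡ 1 (mod 11).
Result is 1, so (4/11) = 1.

1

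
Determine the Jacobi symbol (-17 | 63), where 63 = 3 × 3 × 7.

1

First reduce: -17 ≡ 46 (mod 63).
Pull out 2: since 63 ≡ 7 (mod 8), (2/63) = +1.
Reciprocity: 23 ≡ 3 and 63 ≡ 3 (mod 4), so (23/63) = −(63/23).
Reduce top mod 23: now compute (17/23).
Reciprocity: 17 ≡ 1 and 23 ≡ 3 (mod 4), so (17/23) = +(23/17).
Reduce top mod 17: now compute (6/17).
Pull out 2: since 17 ≡ 1 (mod 8), (2/17) = +1.
Reciprocity: 3 ≡ 3 and 17 ≡ 1 (mod 4), so (3/17) = +(17/3).
Reduce top mod 3: now compute (2/3).
Pull out 2: since 3 ≡ 3 (mod 8), (2/3) = -1.
Reached (1/3) = 1. Collecting the sign flips along the way, the symbol is +1.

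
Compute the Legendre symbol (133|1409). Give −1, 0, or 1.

Reciprocity: 133 ≡ 1 and 1409 ≡ 1 (mod 4), so (133/1409) = +(1409/133).
Reduce top mod 133: now compute (79/133).
Reciprocity: 79 ≡ 3 and 133 ≡ 1 (mod 4), so (79/133) = +(133/79).
Reduce top mod 79: now compute (54/79).
Pull out 2: since 79 ≡ 7 (mod 8), (2/79) = +1.
Reciprocity: 27 ≡ 3 and 79 ≡ 3 (mod 4), so (27/79) = −(79/27).
Reduce top mod 27: now compute (25/27).
Reciprocity: 25 ≡ 1 and 27 ≡ 3 (mod 4), so (25/27) = +(27/25).
Reduce top mod 25: now compute (2/25).
Pull out 2: since 25 ≡ 1 (mod 8), (2/25) = +1.
Reached (1/25) = 1. Collecting the sign flips along the way, the symbol is -1.

-1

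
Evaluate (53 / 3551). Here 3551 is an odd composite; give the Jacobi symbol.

Reciprocity: 53 ≡ 1 and 3551 ≡ 3 (mod 4), so (53/3551) = +(3551/53).
Reduce top mod 53: now compute (0/53).
Top reduces to 0: gcd > 1, so the symbol is 0.

0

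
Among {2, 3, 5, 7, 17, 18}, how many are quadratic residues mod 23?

3

(2/23) = +1 → QR.
(3/23) = +1 → QR.
(5/23) = -1 → non-residue.
(7/23) = -1 → non-residue.
(17/23) = -1 → non-residue.
(18/23) = +1 → QR.
Total quadratic residues among the 6: 3.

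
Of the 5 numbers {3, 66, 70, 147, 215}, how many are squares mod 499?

(3/499) = -1 → non-residue.
(66/499) = -1 → non-residue.
(70/499) = +1 → QR.
(147/499) = -1 → non-residue.
(215/499) = +1 → QR.
Total quadratic residues among the 5: 2.

2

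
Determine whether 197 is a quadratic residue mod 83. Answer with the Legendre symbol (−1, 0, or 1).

First reduce: 197 ≡ 31 (mod 83).
Reciprocity: 31 ≡ 3 and 83 ≡ 3 (mod 4), so (31/83) = −(83/31).
Reduce top mod 31: now compute (21/31).
Reciprocity: 21 ≡ 1 and 31 ≡ 3 (mod 4), so (21/31) = +(31/21).
Reduce top mod 21: now compute (10/21).
Pull out 2: since 21 ≡ 5 (mod 8), (2/21) = -1.
Reciprocity: 5 ≡ 1 and 21 ≡ 1 (mod 4), so (5/21) = +(21/5).
Reduce top mod 5: now compute (1/5).
Reached (1/5) = 1. Collecting the sign flips along the way, the symbol is +1.

1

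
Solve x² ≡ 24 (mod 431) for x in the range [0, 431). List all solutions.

Since 431 ≡ 3 (mod 4), a square root of 24 is 24^((431+1)/4) = 24^108 mod 431.
Repeated squaring: 24^2≡145, 24^4≡337, 24^8≡216, 24^16≡108, 24^32≡27, 24^64≡298 (mod 431).
24^108 = 24^(64+32+8+4) ≡ 256 (mod 431).
Check: 256² = 65536 ≡ 24 (mod 431). The two roots are 175 and 256.

175, 256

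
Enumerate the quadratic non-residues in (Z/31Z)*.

3, 6, 11, 12, 13, 15, 17, 21, 22, 23, 24, 26, 27, 29, 30

Square k = 1,…,15 (k and 31−k give the same square):
1²=1, 2²=4, 3²=9, 4²=16, 5²=25, 6²≡5, 7²≡18, 8²≡2, 9²≡19, 10²≡7, 11²≡28, 12²≡20, 13²≡14, 14²≡10, 15²≡8 (mod 31).
The residues are {1, 2, 4, 5, 7, 8, 9, 10, 14, 16, 18, 19, 20, 25, 28}; the non-residues are the remaining 15 nonzero classes.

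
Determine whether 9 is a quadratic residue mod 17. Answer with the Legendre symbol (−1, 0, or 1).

1

Reciprocity: 9 ≡ 1 and 17 ≡ 1 (mod 4), so (9/17) = +(17/9).
Reduce top mod 9: now compute (8/9).
Pull out 2^3: since 9 ≡ 1 (mod 8), (2/9) = +1, so (2/9)^3 = +1.
Reached (1/9) = 1. Collecting the sign flips along the way, the symbol is +1.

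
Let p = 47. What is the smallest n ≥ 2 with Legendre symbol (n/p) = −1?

(2/47) = +1, so 2 is a residue.
(3/47) = +1, so 3 is a residue.
(4/47) = +1, so 4 is a residue.
(5/47) = −1, so 5 is the smallest positive non-residue mod 47.

5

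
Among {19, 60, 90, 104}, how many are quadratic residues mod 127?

(19/127) = +1 → QR.
(60/127) = +1 → QR.
(90/127) = -1 → non-residue.
(104/127) = +1 → QR.
Total quadratic residues among the 4: 3.

3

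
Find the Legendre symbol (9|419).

Euler's criterion: (9/419) ≡ 9^209 (mod 419).
9^2 ≡ 81 (mod 419)
9^4 ≡ 276 (mod 419)
9^8 ≡ 337 (mod 419)
9^16 ≡ 20 (mod 419)
9^32 ≡ 400 (mod 419)
9^64 ≡ 361 (mod 419)
9^128 ≡ 12 (mod 419)
9^209 = 9^(128+64+16+1) ≡ 1 (mod 419).
Result is 1, so (9/419) = 1.

1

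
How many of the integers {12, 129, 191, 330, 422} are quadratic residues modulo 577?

(12/577) = +1 → QR.
(129/577) = -1 → non-residue.
(191/577) = +1 → QR.
(330/577) = -1 → non-residue.
(422/577) = -1 → non-residue.
Total quadratic residues among the 5: 2.

2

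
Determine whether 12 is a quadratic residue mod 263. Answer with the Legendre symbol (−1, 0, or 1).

1

Pull out 2^2: since 263 ≡ 7 (mod 8), (2/263) = +1, so (2/263)^2 = +1.
Reciprocity: 3 ≡ 3 and 263 ≡ 3 (mod 4), so (3/263) = −(263/3).
Reduce top mod 3: now compute (2/3).
Pull out 2: since 3 ≡ 3 (mod 8), (2/3) = -1.
Reached (1/3) = 1. Collecting the sign flips along the way, the symbol is +1.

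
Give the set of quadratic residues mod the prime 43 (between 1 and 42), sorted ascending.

Square k = 1,…,21 (k and 43−k give the same square):
1²=1, 2²=4, 3²=9, 4²=16, 5²=25, 6²=36, 7²≡6, 8²≡21, 9²≡38, 10²≡14, 11²≡35, 12²≡15, 13²≡40, 14²≡24, 15²≡10, 16²≡41, 17²≡31, 18²≡23, 19²≡17, 20²≡13, 21²≡11 (mod 43).
So the quadratic residues mod 43 are {1, 4, 6, 9, 10, 11, 13, 14, 15, 16, 17, 21, 23, 24, 25, 31, 35, 36, 38, 40, 41}.

1, 4, 6, 9, 10, 11, 13, 14, 15, 16, 17, 21, 23, 24, 25, 31, 35, 36, 38, 40, 41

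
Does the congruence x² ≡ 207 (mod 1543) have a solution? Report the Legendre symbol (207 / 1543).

-1

Reciprocity: 207 ≡ 3 and 1543 ≡ 3 (mod 4), so (207/1543) = −(1543/207).
Reduce top mod 207: now compute (94/207).
Pull out 2: since 207 ≡ 7 (mod 8), (2/207) = +1.
Reciprocity: 47 ≡ 3 and 207 ≡ 3 (mod 4), so (47/207) = −(207/47).
Reduce top mod 47: now compute (19/47).
Reciprocity: 19 ≡ 3 and 47 ≡ 3 (mod 4), so (19/47) = −(47/19).
Reduce top mod 19: now compute (9/19).
Reciprocity: 9 ≡ 1 and 19 ≡ 3 (mod 4), so (9/19) = +(19/9).
Reduce top mod 9: now compute (1/9).
Reached (1/9) = 1. Collecting the sign flips along the way, the symbol is -1.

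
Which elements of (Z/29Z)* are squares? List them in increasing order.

1 4 5 6 7 9 13 16 20 22 23 24 25 28

Square k = 1,…,14 (k and 29−k give the same square):
1²=1, 2²=4, 3²=9, 4²=16, 5²=25, 6²≡7, 7²≡20, 8²≡6, 9²≡23, 10²≡13, 11²≡5, 12²≡28, 13²≡24, 14²≡22 (mod 29).
So the quadratic residues mod 29 are {1, 4, 5, 6, 7, 9, 13, 16, 20, 22, 23, 24, 25, 28}.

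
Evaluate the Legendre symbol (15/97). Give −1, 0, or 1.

-1

Reciprocity: 15 ≡ 3 and 97 ≡ 1 (mod 4), so (15/97) = +(97/15).
Reduce top mod 15: now compute (7/15).
Reciprocity: 7 ≡ 3 and 15 ≡ 3 (mod 4), so (7/15) = −(15/7).
Reduce top mod 7: now compute (1/7).
Reached (1/7) = 1. Collecting the sign flips along the way, the symbol is -1.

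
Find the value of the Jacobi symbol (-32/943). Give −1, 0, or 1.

-1

First reduce: -32 ≡ 911 (mod 943).
Reciprocity: 911 ≡ 3 and 943 ≡ 3 (mod 4), so (911/943) = −(943/911).
Reduce top mod 911: now compute (32/911).
Pull out 2^5: since 911 ≡ 7 (mod 8), (2/911) = +1, so (2/911)^5 = +1.
Reached (1/911) = 1. Collecting the sign flips along the way, the symbol is -1.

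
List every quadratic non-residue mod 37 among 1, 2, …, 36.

2 5 6 8 13 14 15 17 18 19 20 22 23 24 29 31 32 35

Square k = 1,…,18 (k and 37−k give the same square):
1²=1, 2²=4, 3²=9, 4²=16, 5²=25, 6²=36, 7²≡12, 8²≡27, 9²≡7, 10²≡26, 11²≡10, 12²≡33, 13²≡21, 14²≡11, 15²≡3, 16²≡34, 17²≡30, 18²≡28 (mod 37).
The residues are {1, 3, 4, 7, 9, 10, 11, 12, 16, 21, 25, 26, 27, 28, 30, 33, 34, 36}; the non-residues are the remaining 18 nonzero classes.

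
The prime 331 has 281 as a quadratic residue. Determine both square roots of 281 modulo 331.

Since 331 ≡ 3 (mod 4), a square root of 281 is 281^((331+1)/4) = 281^83 mod 331.
Repeated squaring: 281^2≡183, 281^4≡58, 281^8≡54, 281^16≡268, 281^32≡328, 281^64≡9 (mod 331).
281^83 = 281^(64+16+2+1) ≡ 287 (mod 331).
Check: 287² = 82369 ≡ 281 (mod 331). The two roots are 44 and 287.

44, 287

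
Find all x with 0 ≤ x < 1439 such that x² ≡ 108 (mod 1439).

Since 1439 ≡ 3 (mod 4), a square root of 108 is 108^((1439+1)/4) = 108^360 mod 1439.
Repeated squaring: 108^2≡152, 108^4≡80, 108^8≡644, 108^16≡304, 108^32≡320, 108^64≡231, 108^128≡118, 108^256≡973 (mod 1439).
108^360 = 108^(256+64+32+8) ≡ 1075 (mod 1439).
Check: 1075² = 1155625 ≡ 108 (mod 1439). The two roots are 364 and 1075.

364, 1075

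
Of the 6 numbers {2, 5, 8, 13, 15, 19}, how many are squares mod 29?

2

(2/29) = -1 → non-residue.
(5/29) = +1 → QR.
(8/29) = -1 → non-residue.
(13/29) = +1 → QR.
(15/29) = -1 → non-residue.
(19/29) = -1 → non-residue.
Total quadratic residues among the 6: 2.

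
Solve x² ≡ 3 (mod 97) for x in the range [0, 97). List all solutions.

97 ≡ 1 (mod 4), so we find a root by search.
Trying successive values, 10² = 100 ≡ 3 (mod 97). The other root is 97 − 10 = 87.

10, 87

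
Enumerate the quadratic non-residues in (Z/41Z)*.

Square k = 1,…,20 (k and 41−k give the same square):
1²=1, 2²=4, 3²=9, 4²=16, 5²=25, 6²=36, 7²≡8, 8²≡23, 9²≡40, 10²≡18, 11²≡39, 12²≡21, 13²≡5, 14²≡32, 15²≡20, 16²≡10, 17²≡2, 18²≡37, 19²≡33, 20²≡31 (mod 41).
The residues are {1, 2, 4, 5, 8, 9, 10, 16, 18, 20, 21, 23, 25, 31, 32, 33, 36, 37, 39, 40}; the non-residues are the remaining 20 nonzero classes.

3, 6, 7, 11, 12, 13, 14, 15, 17, 19, 22, 24, 26, 27, 28, 29, 30, 34, 35, 38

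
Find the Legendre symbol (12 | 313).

Pull out 2^2: since 313 ≡ 1 (mod 8), (2/313) = +1, so (2/313)^2 = +1.
Reciprocity: 3 ≡ 3 and 313 ≡ 1 (mod 4), so (3/313) = +(313/3).
Reduce top mod 3: now compute (1/3).
Reached (1/3) = 1. Collecting the sign flips along the way, the symbol is +1.

1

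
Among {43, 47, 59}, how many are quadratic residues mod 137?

(43/137) = -1 → non-residue.
(47/137) = -1 → non-residue.
(59/137) = +1 → QR.
Total quadratic residues among the 3: 1.

1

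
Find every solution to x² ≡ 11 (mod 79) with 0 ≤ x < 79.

13, 66

Since 79 ≡ 3 (mod 4), a square root of 11 is 11^((79+1)/4) = 11^20 mod 79.
Repeated squaring: 11^2≡42, 11^4≡26, 11^8≡44, 11^16≡40 (mod 79).
11^20 = 11^(16+4) ≡ 13 (mod 79).
Check: 13² = 169 ≡ 11 (mod 79). The two roots are 13 and 66.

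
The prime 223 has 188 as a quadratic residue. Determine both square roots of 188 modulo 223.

Since 223 ≡ 3 (mod 4), a square root of 188 is 188^((223+1)/4) = 188^56 mod 223.
Repeated squaring: 188^2≡110, 188^4≡58, 188^8≡19, 188^16≡138, 188^32≡89 (mod 223).
188^56 = 188^(32+16+8) ≡ 100 (mod 223).
Check: 100² = 10000 ≡ 188 (mod 223). The two roots are 100 and 123.

100, 123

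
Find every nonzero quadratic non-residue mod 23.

Square k = 1,…,11 (k and 23−k give the same square):
1²=1, 2²=4, 3²=9, 4²=16, 5²≡2, 6²≡13, 7²≡3, 8²≡18, 9²≡12, 10²≡8, 11²≡6 (mod 23).
The residues are {1, 2, 3, 4, 6, 8, 9, 12, 13, 16, 18}; the non-residues are the remaining 11 nonzero classes.

5,7,10,11,14,15,17,19,20,21,22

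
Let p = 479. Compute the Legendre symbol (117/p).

-1

Reciprocity: 117 ≡ 1 and 479 ≡ 3 (mod 4), so (117/479) = +(479/117).
Reduce top mod 117: now compute (11/117).
Reciprocity: 11 ≡ 3 and 117 ≡ 1 (mod 4), so (11/117) = +(117/11).
Reduce top mod 11: now compute (7/11).
Reciprocity: 7 ≡ 3 and 11 ≡ 3 (mod 4), so (7/11) = −(11/7).
Reduce top mod 7: now compute (4/7).
Pull out 2^2: since 7 ≡ 7 (mod 8), (2/7) = +1, so (2/7)^2 = +1.
Reached (1/7) = 1. Collecting the sign flips along the way, the symbol is -1.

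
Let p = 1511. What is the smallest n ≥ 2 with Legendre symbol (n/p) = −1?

11

(2/1511) = +1, so 2 is a residue.
(3/1511) = +1, so 3 is a residue.
(4/1511) = +1, so 4 is a residue.
(5/1511) = +1, so 5 is a residue.
(6/1511) = +1, so 6 is a residue.
(7/1511) = +1, so 7 is a residue.
(8/1511) = +1, so 8 is a residue.
(9/1511) = +1, so 9 is a residue.
(10/1511) = +1, so 10 is a residue.
(11/1511) = −1, so 11 is the smallest positive non-residue mod 1511.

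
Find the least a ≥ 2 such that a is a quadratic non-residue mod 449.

(2/449) = +1, so 2 is a residue.
(3/449) = −1, so 3 is the smallest positive non-residue mod 449.

3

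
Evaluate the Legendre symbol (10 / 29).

-1

Euler's criterion: (10/29) ≡ 10^14 (mod 29).
10^2 ≡ 13 (mod 29)
10^4 ≡ 24 (mod 29)
10^8 ≡ 25 (mod 29)
10^14 = 10^(8+4+2) ≡ 28 (mod 29).
Result is 28 ≡ −1, so (10/29) = −1.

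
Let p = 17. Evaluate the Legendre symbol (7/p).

-1

Euler's criterion: (7/17) ≡ 7^8 (mod 17).
7^2 ≡ 15 (mod 17)
7^4 ≡ 4 (mod 17)
7^8 ≡ 16 (mod 17)
7^8 = 7^(8) ≡ 16 (mod 17).
Result is 16 ≡ −1, so (7/17) = −1.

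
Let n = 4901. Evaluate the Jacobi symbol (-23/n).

1

First reduce: -23 ≡ 4878 (mod 4901).
Pull out 2: since 4901 ≡ 5 (mod 8), (2/4901) = -1.
Reciprocity: 2439 ≡ 3 and 4901 ≡ 1 (mod 4), so (2439/4901) = +(4901/2439).
Reduce top mod 2439: now compute (23/2439).
Reciprocity: 23 ≡ 3 and 2439 ≡ 3 (mod 4), so (23/2439) = −(2439/23).
Reduce top mod 23: now compute (1/23).
Reached (1/23) = 1. Collecting the sign flips along the way, the symbol is +1.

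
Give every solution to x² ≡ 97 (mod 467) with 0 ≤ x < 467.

87, 380

Since 467 ≡ 3 (mod 4), a square root of 97 is 97^((467+1)/4) = 97^117 mod 467.
Repeated squaring: 97^2≡69, 97^4≡91, 97^8≡342, 97^16≡214, 97^32≡30, 97^64≡433 (mod 467).
97^117 = 97^(64+32+16+4+1) ≡ 380 (mod 467).
Check: 380² = 144400 ≡ 97 (mod 467). The two roots are 87 and 380.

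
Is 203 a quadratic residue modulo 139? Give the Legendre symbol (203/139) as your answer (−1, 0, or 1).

Euler's criterion: (203/139) ≡ 64^69 (mod 139).
64^2 ≡ 65 (mod 139)
64^4 ≡ 55 (mod 139)
64^8 ≡ 106 (mod 139)
64^16 ≡ 116 (mod 139)
64^32 ≡ 112 (mod 139)
64^64 ≡ 34 (mod 139)
64^69 = 64^(64+4+1) ≡ 1 (mod 139).
Result is 1, so (203/139) = 1.

1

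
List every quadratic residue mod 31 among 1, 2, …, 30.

1,2,4,5,7,8,9,10,14,16,18,19,20,25,28

Square k = 1,…,15 (k and 31−k give the same square):
1²=1, 2²=4, 3²=9, 4²=16, 5²=25, 6²≡5, 7²≡18, 8²≡2, 9²≡19, 10²≡7, 11²≡28, 12²≡20, 13²≡14, 14²≡10, 15²≡8 (mod 31).
So the quadratic residues mod 31 are {1, 2, 4, 5, 7, 8, 9, 10, 14, 16, 18, 19, 20, 25, 28}.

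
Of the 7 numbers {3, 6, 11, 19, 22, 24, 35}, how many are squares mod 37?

(3/37) = +1 → QR.
(6/37) = -1 → non-residue.
(11/37) = +1 → QR.
(19/37) = -1 → non-residue.
(22/37) = -1 → non-residue.
(24/37) = -1 → non-residue.
(35/37) = -1 → non-residue.
Total quadratic residues among the 7: 2.

2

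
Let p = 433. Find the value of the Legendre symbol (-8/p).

First reduce: -8 ≡ 425 (mod 433).
Reciprocity: 425 ≡ 1 and 433 ≡ 1 (mod 4), so (425/433) = +(433/425).
Reduce top mod 425: now compute (8/425).
Pull out 2^3: since 425 ≡ 1 (mod 8), (2/425) = +1, so (2/425)^3 = +1.
Reached (1/425) = 1. Collecting the sign flips along the way, the symbol is +1.

1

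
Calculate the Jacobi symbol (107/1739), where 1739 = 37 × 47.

Reciprocity: 107 ≡ 3 and 1739 ≡ 3 (mod 4), so (107/1739) = −(1739/107).
Reduce top mod 107: now compute (27/107).
Reciprocity: 27 ≡ 3 and 107 ≡ 3 (mod 4), so (27/107) = −(107/27).
Reduce top mod 27: now compute (26/27).
Pull out 2: since 27 ≡ 3 (mod 8), (2/27) = -1.
Reciprocity: 13 ≡ 1 and 27 ≡ 3 (mod 4), so (13/27) = +(27/13).
Reduce top mod 13: now compute (1/13).
Reached (1/13) = 1. Collecting the sign flips along the way, the symbol is -1.

-1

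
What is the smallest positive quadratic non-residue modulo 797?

2

(2/797) = −1, so 2 is the smallest positive non-residue mod 797.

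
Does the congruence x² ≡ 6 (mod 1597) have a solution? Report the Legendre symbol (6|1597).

Pull out 2: since 1597 ≡ 5 (mod 8), (2/1597) = -1.
Reciprocity: 3 ≡ 3 and 1597 ≡ 1 (mod 4), so (3/1597) = +(1597/3).
Reduce top mod 3: now compute (1/3).
Reached (1/3) = 1. Collecting the sign flips along the way, the symbol is -1.

-1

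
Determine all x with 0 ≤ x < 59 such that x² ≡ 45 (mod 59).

Since 59 ≡ 3 (mod 4), a square root of 45 is 45^((59+1)/4) = 45^15 mod 59.
Repeated squaring: 45^2≡19, 45^4≡7, 45^8≡49 (mod 59).
45^15 = 45^(8+4+2+1) ≡ 35 (mod 59).
Check: 35² = 1225 ≡ 45 (mod 59). The two roots are 24 and 35.

24, 35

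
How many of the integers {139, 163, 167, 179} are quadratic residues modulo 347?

(139/347) = -1 → non-residue.
(163/347) = -1 → non-residue.
(167/347) = +1 → QR.
(179/347) = -1 → non-residue.
Total quadratic residues among the 4: 1.

1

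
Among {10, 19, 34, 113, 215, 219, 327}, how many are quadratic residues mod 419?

3

(10/419) = -1 → non-residue.
(19/419) = -1 → non-residue.
(34/419) = +1 → QR.
(113/419) = -1 → non-residue.
(215/419) = +1 → QR.
(219/419) = +1 → QR.
(327/419) = -1 → non-residue.
Total quadratic residues among the 7: 3.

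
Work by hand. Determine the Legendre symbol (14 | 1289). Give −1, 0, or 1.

1

Pull out 2: since 1289 ≡ 1 (mod 8), (2/1289) = +1.
Reciprocity: 7 ≡ 3 and 1289 ≡ 1 (mod 4), so (7/1289) = +(1289/7).
Reduce top mod 7: now compute (1/7).
Reached (1/7) = 1. Collecting the sign flips along the way, the symbol is +1.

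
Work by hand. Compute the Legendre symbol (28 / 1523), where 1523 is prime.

Pull out 2^2: since 1523 ≡ 3 (mod 8), (2/1523) = -1, so (2/1523)^2 = +1.
Reciprocity: 7 ≡ 3 and 1523 ≡ 3 (mod 4), so (7/1523) = −(1523/7).
Reduce top mod 7: now compute (4/7).
Pull out 2^2: since 7 ≡ 7 (mod 8), (2/7) = +1, so (2/7)^2 = +1.
Reached (1/7) = 1. Collecting the sign flips along the way, the symbol is -1.

-1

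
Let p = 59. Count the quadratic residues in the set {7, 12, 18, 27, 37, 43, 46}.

4

(7/59) = +1 → QR.
(12/59) = +1 → QR.
(18/59) = -1 → non-residue.
(27/59) = +1 → QR.
(37/59) = -1 → non-residue.
(43/59) = -1 → non-residue.
(46/59) = +1 → QR.
Total quadratic residues among the 7: 4.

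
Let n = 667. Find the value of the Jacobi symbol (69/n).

Reciprocity: 69 ≡ 1 and 667 ≡ 3 (mod 4), so (69/667) = +(667/69).
Reduce top mod 69: now compute (46/69).
Pull out 2: since 69 ≡ 5 (mod 8), (2/69) = -1.
Reciprocity: 23 ≡ 3 and 69 ≡ 1 (mod 4), so (23/69) = +(69/23).
Reduce top mod 23: now compute (0/23).
Top reduces to 0: gcd > 1, so the symbol is 0.

0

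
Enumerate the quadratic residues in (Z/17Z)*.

Square k = 1,…,8 (k and 17−k give the same square):
1²=1, 2²=4, 3²=9, 4²=16, 5²≡8, 6²≡2, 7²≡15, 8²≡13 (mod 17).
So the quadratic residues mod 17 are {1, 2, 4, 8, 9, 13, 15, 16}.

1, 2, 4, 8, 9, 13, 15, 16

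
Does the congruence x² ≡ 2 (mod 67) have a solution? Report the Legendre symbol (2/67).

-1

Pull out 2: since 67 ≡ 3 (mod 8), (2/67) = -1.
Reached (1/67) = 1. Collecting the sign flips along the way, the symbol is -1.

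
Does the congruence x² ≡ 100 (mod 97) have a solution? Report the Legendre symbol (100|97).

Euler's criterion: (100/97) ≡ 3^48 (mod 97).
3^2 ≡ 9 (mod 97)
3^4 ≡ 81 (mod 97)
3^8 ≡ 62 (mod 97)
3^16 ≡ 61 (mod 97)
3^32 ≡ 35 (mod 97)
3^48 = 3^(32+16) ≡ 1 (mod 97).
Result is 1, so (100/97) = 1.

1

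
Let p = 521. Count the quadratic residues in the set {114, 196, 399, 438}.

3

(114/521) = +1 → QR.
(196/521) = +1 → QR.
(399/521) = -1 → non-residue.
(438/521) = +1 → QR.
Total quadratic residues among the 4: 3.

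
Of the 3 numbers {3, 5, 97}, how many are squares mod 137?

0

(3/137) = -1 → non-residue.
(5/137) = -1 → non-residue.
(97/137) = -1 → non-residue.
Total quadratic residues among the 3: 0.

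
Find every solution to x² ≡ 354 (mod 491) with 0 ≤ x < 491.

53, 438

Since 491 ≡ 3 (mod 4), a square root of 354 is 354^((491+1)/4) = 354^123 mod 491.
Repeated squaring: 354^2≡111, 354^4≡46, 354^8≡152, 354^16≡27, 354^32≡238, 354^64≡179 (mod 491).
354^123 = 354^(64+32+16+8+2+1) ≡ 438 (mod 491).
Check: 438² = 191844 ≡ 354 (mod 491). The two roots are 53 and 438.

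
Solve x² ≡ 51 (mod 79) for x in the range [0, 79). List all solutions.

29, 50

Since 79 ≡ 3 (mod 4), a square root of 51 is 51^((79+1)/4) = 51^20 mod 79.
Repeated squaring: 51^2≡73, 51^4≡36, 51^8≡32, 51^16≡76 (mod 79).
51^20 = 51^(16+4) ≡ 50 (mod 79).
Check: 50² = 2500 ≡ 51 (mod 79). The two roots are 29 and 50.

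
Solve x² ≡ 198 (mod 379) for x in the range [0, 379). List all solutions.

137, 242

Since 379 ≡ 3 (mod 4), a square root of 198 is 198^((379+1)/4) = 198^95 mod 379.
Repeated squaring: 198^2≡167, 198^4≡222, 198^8≡14, 198^16≡196, 198^32≡137, 198^64≡198 (mod 379).
198^95 = 198^(64+16+8+4+2+1) ≡ 137 (mod 379).
Check: 137² = 18769 ≡ 198 (mod 379). The two roots are 137 and 242.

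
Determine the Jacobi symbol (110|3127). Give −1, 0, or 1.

Pull out 2: since 3127 ≡ 7 (mod 8), (2/3127) = +1.
Reciprocity: 55 ≡ 3 and 3127 ≡ 3 (mod 4), so (55/3127) = −(3127/55).
Reduce top mod 55: now compute (47/55).
Reciprocity: 47 ≡ 3 and 55 ≡ 3 (mod 4), so (47/55) = −(55/47).
Reduce top mod 47: now compute (8/47).
Pull out 2^3: since 47 ≡ 7 (mod 8), (2/47) = +1, so (2/47)^3 = +1.
Reached (1/47) = 1. Collecting the sign flips along the way, the symbol is +1.

1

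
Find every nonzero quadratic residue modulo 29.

1 4 5 6 7 9 13 16 20 22 23 24 25 28

Square k = 1,…,14 (k and 29−k give the same square):
1²=1, 2²=4, 3²=9, 4²=16, 5²=25, 6²≡7, 7²≡20, 8²≡6, 9²≡23, 10²≡13, 11²≡5, 12²≡28, 13²≡24, 14²≡22 (mod 29).
So the quadratic residues mod 29 are {1, 4, 5, 6, 7, 9, 13, 16, 20, 22, 23, 24, 25, 28}.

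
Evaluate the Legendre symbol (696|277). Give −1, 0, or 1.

First reduce: 696 ≡ 142 (mod 277).
Pull out 2: since 277 ≡ 5 (mod 8), (2/277) = -1.
Reciprocity: 71 ≡ 3 and 277 ≡ 1 (mod 4), so (71/277) = +(277/71).
Reduce top mod 71: now compute (64/71).
Pull out 2^6: since 71 ≡ 7 (mod 8), (2/71) = +1, so (2/71)^6 = +1.
Reached (1/71) = 1. Collecting the sign flips along the way, the symbol is -1.

-1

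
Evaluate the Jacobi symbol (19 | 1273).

0

Reciprocity: 19 ≡ 3 and 1273 ≡ 1 (mod 4), so (19/1273) = +(1273/19).
Reduce top mod 19: now compute (0/19).
Top reduces to 0: gcd > 1, so the symbol is 0.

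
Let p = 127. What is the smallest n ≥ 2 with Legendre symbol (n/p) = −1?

3

(2/127) = +1, so 2 is a residue.
(3/127) = −1, so 3 is the smallest positive non-residue mod 127.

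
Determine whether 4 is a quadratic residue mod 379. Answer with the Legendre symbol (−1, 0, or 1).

1

Euler's criterion: (4/379) ≡ 4^189 (mod 379).
4^2 ≡ 16 (mod 379)
4^4 ≡ 256 (mod 379)
4^8 ≡ 348 (mod 379)
4^16 ≡ 203 (mod 379)
4^32 ≡ 277 (mod 379)
4^64 ≡ 171 (mod 379)
4^128 ≡ 58 (mod 379)
4^189 = 4^(128+32+16+8+4+1) ≡ 1 (mod 379).
Result is 1, so (4/379) = 1.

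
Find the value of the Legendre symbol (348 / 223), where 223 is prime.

First reduce: 348 ≡ 125 (mod 223).
Reciprocity: 125 ≡ 1 and 223 ≡ 3 (mod 4), so (125/223) = +(223/125).
Reduce top mod 125: now compute (98/125).
Pull out 2: since 125 ≡ 5 (mod 8), (2/125) = -1.
Reciprocity: 49 ≡ 1 and 125 ≡ 1 (mod 4), so (49/125) = +(125/49).
Reduce top mod 49: now compute (27/49).
Reciprocity: 27 ≡ 3 and 49 ≡ 1 (mod 4), so (27/49) = +(49/27).
Reduce top mod 27: now compute (22/27).
Pull out 2: since 27 ≡ 3 (mod 8), (2/27) = -1.
Reciprocity: 11 ≡ 3 and 27 ≡ 3 (mod 4), so (11/27) = −(27/11).
Reduce top mod 11: now compute (5/11).
Reciprocity: 5 ≡ 1 and 11 ≡ 3 (mod 4), so (5/11) = +(11/5).
Reduce top mod 5: now compute (1/5).
Reached (1/5) = 1. Collecting the sign flips along the way, the symbol is -1.

-1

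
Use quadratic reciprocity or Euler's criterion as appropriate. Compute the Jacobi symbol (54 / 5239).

Pull out 2: since 5239 ≡ 7 (mod 8), (2/5239) = +1.
Reciprocity: 27 ≡ 3 and 5239 ≡ 3 (mod 4), so (27/5239) = −(5239/27).
Reduce top mod 27: now compute (1/27).
Reached (1/27) = 1. Collecting the sign flips along the way, the symbol is -1.

-1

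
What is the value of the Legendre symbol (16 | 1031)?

1

Euler's criterion: (16/1031) ≡ 16^515 (mod 1031).
16^2 ≡ 256 (mod 1031)
16^4 ≡ 583 (mod 1031)
16^8 ≡ 690 (mod 1031)
16^16 ≡ 809 (mod 1031)
16^32 ≡ 827 (mod 1031)
16^64 ≡ 376 (mod 1031)
16^128 ≡ 129 (mod 1031)
16^256 ≡ 145 (mod 1031)
16^512 ≡ 405 (mod 1031)
16^515 = 16^(512+2+1) ≡ 1 (mod 1031).
Result is 1, so (16/1031) = 1.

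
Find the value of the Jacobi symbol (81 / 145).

1

Reciprocity: 81 ≡ 1 and 145 ≡ 1 (mod 4), so (81/145) = +(145/81).
Reduce top mod 81: now compute (64/81).
Pull out 2^6: since 81 ≡ 1 (mod 8), (2/81) = +1, so (2/81)^6 = +1.
Reached (1/81) = 1. Collecting the sign flips along the way, the symbol is +1.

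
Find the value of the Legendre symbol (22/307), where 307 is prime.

Pull out 2: since 307 ≡ 3 (mod 8), (2/307) = -1.
Reciprocity: 11 ≡ 3 and 307 ≡ 3 (mod 4), so (11/307) = −(307/11).
Reduce top mod 11: now compute (10/11).
Pull out 2: since 11 ≡ 3 (mod 8), (2/11) = -1.
Reciprocity: 5 ≡ 1 and 11 ≡ 3 (mod 4), so (5/11) = +(11/5).
Reduce top mod 5: now compute (1/5).
Reached (1/5) = 1. Collecting the sign flips along the way, the symbol is -1.

-1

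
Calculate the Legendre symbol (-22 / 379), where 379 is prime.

Euler's criterion: (-22/379) ≡ 357^189 (mod 379).
357^2 ≡ 105 (mod 379)
357^4 ≡ 34 (mod 379)
357^8 ≡ 19 (mod 379)
357^16 ≡ 361 (mod 379)
357^32 ≡ 324 (mod 379)
357^64 ≡ 372 (mod 379)
357^128 ≡ 49 (mod 379)
357^189 = 357^(128+32+16+8+4+1) ≡ 378 (mod 379).
Result is 378 ≡ −1, so (-22/379) = −1.

-1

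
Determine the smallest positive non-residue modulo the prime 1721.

(2/1721) = +1, so 2 is a residue.
(3/1721) = −1, so 3 is the smallest positive non-residue mod 1721.

3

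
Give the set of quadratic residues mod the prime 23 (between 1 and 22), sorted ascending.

Square k = 1,…,11 (k and 23−k give the same square):
1²=1, 2²=4, 3²=9, 4²=16, 5²≡2, 6²≡13, 7²≡3, 8²≡18, 9²≡12, 10²≡8, 11²≡6 (mod 23).
So the quadratic residues mod 23 are {1, 2, 3, 4, 6, 8, 9, 12, 13, 16, 18}.

1 2 3 4 6 8 9 12 13 16 18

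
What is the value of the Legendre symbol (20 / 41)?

Pull out 2^2: since 41 ≡ 1 (mod 8), (2/41) = +1, so (2/41)^2 = +1.
Reciprocity: 5 ≡ 1 and 41 ≡ 1 (mod 4), so (5/41) = +(41/5).
Reduce top mod 5: now compute (1/5).
Reached (1/5) = 1. Collecting the sign flips along the way, the symbol is +1.

1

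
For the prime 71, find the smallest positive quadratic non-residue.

7

(2/71) = +1, so 2 is a residue.
(3/71) = +1, so 3 is a residue.
(4/71) = +1, so 4 is a residue.
(5/71) = +1, so 5 is a residue.
(6/71) = +1, so 6 is a residue.
(7/71) = −1, so 7 is the smallest positive non-residue mod 71.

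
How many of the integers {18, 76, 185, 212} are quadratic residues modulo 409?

2

(18/409) = +1 → QR.
(76/409) = -1 → non-residue.
(185/409) = -1 → non-residue.
(212/409) = +1 → QR.
Total quadratic residues among the 4: 2.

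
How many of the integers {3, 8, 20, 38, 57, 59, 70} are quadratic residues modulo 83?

4

(3/83) = +1 → QR.
(8/83) = -1 → non-residue.
(20/83) = -1 → non-residue.
(38/83) = +1 → QR.
(57/83) = -1 → non-residue.
(59/83) = +1 → QR.
(70/83) = +1 → QR.
Total quadratic residues among the 7: 4.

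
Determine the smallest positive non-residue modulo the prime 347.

(2/347) = −1, so 2 is the smallest positive non-residue mod 347.

2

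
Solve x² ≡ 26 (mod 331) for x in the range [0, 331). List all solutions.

41, 290

Since 331 ≡ 3 (mod 4), a square root of 26 is 26^((331+1)/4) = 26^83 mod 331.
Repeated squaring: 26^2≡14, 26^4≡196, 26^8≡20, 26^16≡69, 26^32≡127, 26^64≡241 (mod 331).
26^83 = 26^(64+16+2+1) ≡ 290 (mod 331).
Check: 290² = 84100 ≡ 26 (mod 331). The two roots are 41 and 290.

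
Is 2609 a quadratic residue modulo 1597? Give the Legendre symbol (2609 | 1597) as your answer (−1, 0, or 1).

1

First reduce: 2609 ≡ 1012 (mod 1597).
Pull out 2^2: since 1597 ≡ 5 (mod 8), (2/1597) = -1, so (2/1597)^2 = +1.
Reciprocity: 253 ≡ 1 and 1597 ≡ 1 (mod 4), so (253/1597) = +(1597/253).
Reduce top mod 253: now compute (79/253).
Reciprocity: 79 ≡ 3 and 253 ≡ 1 (mod 4), so (79/253) = +(253/79).
Reduce top mod 79: now compute (16/79).
Pull out 2^4: since 79 ≡ 7 (mod 8), (2/79) = +1, so (2/79)^4 = +1.
Reached (1/79) = 1. Collecting the sign flips along the way, the symbol is +1.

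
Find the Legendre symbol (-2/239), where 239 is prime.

Euler's criterion: (-2/239) ≡ 237^119 (mod 239).
237^2 ≡ 4 (mod 239)
237^4 ≡ 16 (mod 239)
237^8 ≡ 17 (mod 239)
237^16 ≡ 50 (mod 239)
237^32 ≡ 110 (mod 239)
237^64 ≡ 150 (mod 239)
237^119 = 237^(64+32+16+4+2+1) ≡ 238 (mod 239).
Result is 238 ≡ −1, so (-2/239) = −1.

-1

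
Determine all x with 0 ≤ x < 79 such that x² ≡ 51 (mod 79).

Since 79 ≡ 3 (mod 4), a square root of 51 is 51^((79+1)/4) = 51^20 mod 79.
Repeated squaring: 51^2≡73, 51^4≡36, 51^8≡32, 51^16≡76 (mod 79).
51^20 = 51^(16+4) ≡ 50 (mod 79).
Check: 50² = 2500 ≡ 51 (mod 79). The two roots are 29 and 50.

29, 50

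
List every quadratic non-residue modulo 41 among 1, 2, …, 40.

Square k = 1,…,20 (k and 41−k give the same square):
1²=1, 2²=4, 3²=9, 4²=16, 5²=25, 6²=36, 7²≡8, 8²≡23, 9²≡40, 10²≡18, 11²≡39, 12²≡21, 13²≡5, 14²≡32, 15²≡20, 16²≡10, 17²≡2, 18²≡37, 19²≡33, 20²≡31 (mod 41).
The residues are {1, 2, 4, 5, 8, 9, 10, 16, 18, 20, 21, 23, 25, 31, 32, 33, 36, 37, 39, 40}; the non-residues are the remaining 20 nonzero classes.

3 6 7 11 12 13 14 15 17 19 22 24 26 27 28 29 30 34 35 38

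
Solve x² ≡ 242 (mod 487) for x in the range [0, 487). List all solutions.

27, 460

Since 487 ≡ 3 (mod 4), a square root of 242 is 242^((487+1)/4) = 242^122 mod 487.
Repeated squaring: 242^2≡124, 242^4≡279, 242^8≡408, 242^16≡397, 242^32≡308, 242^64≡386 (mod 487).
242^122 = 242^(64+32+16+8+2) ≡ 460 (mod 487).
Check: 460² = 211600 ≡ 242 (mod 487). The two roots are 27 and 460.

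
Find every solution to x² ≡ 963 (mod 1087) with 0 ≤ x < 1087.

253, 834

Since 1087 ≡ 3 (mod 4), a square root of 963 is 963^((1087+1)/4) = 963^272 mod 1087.
Repeated squaring: 963^2≡158, 963^4≡1050, 963^8≡282, 963^16≡173, 963^32≡580, 963^64≡517, 963^128≡974, 963^256≡812 (mod 1087).
963^272 = 963^(256+16) ≡ 253 (mod 1087).
Check: 253² = 64009 ≡ 963 (mod 1087). The two roots are 253 and 834.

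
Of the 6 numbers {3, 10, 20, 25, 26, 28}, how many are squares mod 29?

(3/29) = -1 → non-residue.
(10/29) = -1 → non-residue.
(20/29) = +1 → QR.
(25/29) = +1 → QR.
(26/29) = -1 → non-residue.
(28/29) = +1 → QR.
Total quadratic residues among the 6: 3.

3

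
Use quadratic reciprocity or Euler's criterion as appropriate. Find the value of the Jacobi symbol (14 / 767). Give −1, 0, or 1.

-1

Pull out 2: since 767 ≡ 7 (mod 8), (2/767) = +1.
Reciprocity: 7 ≡ 3 and 767 ≡ 3 (mod 4), so (7/767) = −(767/7).
Reduce top mod 7: now compute (4/7).
Pull out 2^2: since 7 ≡ 7 (mod 8), (2/7) = +1, so (2/7)^2 = +1.
Reached (1/7) = 1. Collecting the sign flips along the way, the symbol is -1.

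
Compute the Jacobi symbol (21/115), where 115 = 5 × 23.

Reciprocity: 21 ≡ 1 and 115 ≡ 3 (mod 4), so (21/115) = +(115/21).
Reduce top mod 21: now compute (10/21).
Pull out 2: since 21 ≡ 5 (mod 8), (2/21) = -1.
Reciprocity: 5 ≡ 1 and 21 ≡ 1 (mod 4), so (5/21) = +(21/5).
Reduce top mod 5: now compute (1/5).
Reached (1/5) = 1. Collecting the sign flips along the way, the symbol is -1.

-1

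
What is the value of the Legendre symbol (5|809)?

Euler's criterion: (5/809) ≡ 5^404 (mod 809).
5^2 ≡ 25 (mod 809)
5^4 ≡ 625 (mod 809)
5^8 ≡ 687 (mod 809)
5^16 ≡ 322 (mod 809)
5^32 ≡ 132 (mod 809)
5^64 ≡ 435 (mod 809)
5^128 ≡ 728 (mod 809)
5^256 ≡ 89 (mod 809)
5^404 = 5^(256+128+16+4) ≡ 1 (mod 809).
Result is 1, so (5/809) = 1.

1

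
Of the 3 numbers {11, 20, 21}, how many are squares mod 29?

1

(11/29) = -1 → non-residue.
(20/29) = +1 → QR.
(21/29) = -1 → non-residue.
Total quadratic residues among the 3: 1.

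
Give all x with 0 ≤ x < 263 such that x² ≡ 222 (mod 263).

119, 144

Since 263 ≡ 3 (mod 4), a square root of 222 is 222^((263+1)/4) = 222^66 mod 263.
Repeated squaring: 222^2≡103, 222^4≡89, 222^8≡31, 222^16≡172, 222^32≡128, 222^64≡78 (mod 263).
222^66 = 222^(64+2) ≡ 144 (mod 263).
Check: 144² = 20736 ≡ 222 (mod 263). The two roots are 119 and 144.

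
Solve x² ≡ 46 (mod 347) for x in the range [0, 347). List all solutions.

156, 191

Since 347 ≡ 3 (mod 4), a square root of 46 is 46^((347+1)/4) = 46^87 mod 347.
Repeated squaring: 46^2≡34, 46^4≡115, 46^8≡39, 46^16≡133, 46^32≡339, 46^64≡64 (mod 347).
46^87 = 46^(64+16+4+2+1) ≡ 156 (mod 347).
Check: 156² = 24336 ≡ 46 (mod 347). The two roots are 156 and 191.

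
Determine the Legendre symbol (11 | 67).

-1

Reciprocity: 11 ≡ 3 and 67 ≡ 3 (mod 4), so (11/67) = −(67/11).
Reduce top mod 11: now compute (1/11).
Reached (1/11) = 1. Collecting the sign flips along the way, the symbol is -1.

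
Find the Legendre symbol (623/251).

1

Euler's criterion: (623/251) ≡ 121^125 (mod 251).
121^2 ≡ 83 (mod 251)
121^4 ≡ 112 (mod 251)
121^8 ≡ 245 (mod 251)
121^16 ≡ 36 (mod 251)
121^32 ≡ 41 (mod 251)
121^64 ≡ 175 (mod 251)
121^125 = 121^(64+32+16+8+4+1) ≡ 1 (mod 251).
Result is 1, so (623/251) = 1.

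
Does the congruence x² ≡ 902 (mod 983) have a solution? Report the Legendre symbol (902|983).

Pull out 2: since 983 ≡ 7 (mod 8), (2/983) = +1.
Reciprocity: 451 ≡ 3 and 983 ≡ 3 (mod 4), so (451/983) = −(983/451).
Reduce top mod 451: now compute (81/451).
Reciprocity: 81 ≡ 1 and 451 ≡ 3 (mod 4), so (81/451) = +(451/81).
Reduce top mod 81: now compute (46/81).
Pull out 2: since 81 ≡ 1 (mod 8), (2/81) = +1.
Reciprocity: 23 ≡ 3 and 81 ≡ 1 (mod 4), so (23/81) = +(81/23).
Reduce top mod 23: now compute (12/23).
Pull out 2^2: since 23 ≡ 7 (mod 8), (2/23) = +1, so (2/23)^2 = +1.
Reciprocity: 3 ≡ 3 and 23 ≡ 3 (mod 4), so (3/23) = −(23/3).
Reduce top mod 3: now compute (2/3).
Pull out 2: since 3 ≡ 3 (mod 8), (2/3) = -1.
Reached (1/3) = 1. Collecting the sign flips along the way, the symbol is -1.

-1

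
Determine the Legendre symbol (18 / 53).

-1

Euler's criterion: (18/53) ≡ 18^26 (mod 53).
18^2 ≡ 6 (mod 53)
18^4 ≡ 36 (mod 53)
18^8 ≡ 24 (mod 53)
18^16 ≡ 46 (mod 53)
18^26 = 18^(16+8+2) ≡ 52 (mod 53).
Result is 52 ≡ −1, so (18/53) = −1.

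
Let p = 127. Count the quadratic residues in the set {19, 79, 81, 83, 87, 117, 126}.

5

(19/127) = +1 → QR.
(79/127) = +1 → QR.
(81/127) = +1 → QR.
(83/127) = -1 → non-residue.
(87/127) = +1 → QR.
(117/127) = +1 → QR.
(126/127) = -1 → non-residue.
Total quadratic residues among the 7: 5.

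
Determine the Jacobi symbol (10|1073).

Pull out 2: since 1073 ≡ 1 (mod 8), (2/1073) = +1.
Reciprocity: 5 ≡ 1 and 1073 ≡ 1 (mod 4), so (5/1073) = +(1073/5).
Reduce top mod 5: now compute (3/5).
Reciprocity: 3 ≡ 3 and 5 ≡ 1 (mod 4), so (3/5) = +(5/3).
Reduce top mod 3: now compute (2/3).
Pull out 2: since 3 ≡ 3 (mod 8), (2/3) = -1.
Reached (1/3) = 1. Collecting the sign flips along the way, the symbol is -1.

-1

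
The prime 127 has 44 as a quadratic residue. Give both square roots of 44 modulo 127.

60, 67

Since 127 ≡ 3 (mod 4), a square root of 44 is 44^((127+1)/4) = 44^32 mod 127.
Repeated squaring: 44^2≡31, 44^4≡72, 44^8≡104, 44^16≡21, 44^32≡60 (mod 127).
44^32 = 44^(32) ≡ 60 (mod 127).
Check: 60² = 3600 ≡ 44 (mod 127). The two roots are 60 and 67.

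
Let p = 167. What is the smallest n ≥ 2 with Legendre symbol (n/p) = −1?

5

(2/167) = +1, so 2 is a residue.
(3/167) = +1, so 3 is a residue.
(4/167) = +1, so 4 is a residue.
(5/167) = −1, so 5 is the smallest positive non-residue mod 167.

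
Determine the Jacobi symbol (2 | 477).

Pull out 2: since 477 ≡ 5 (mod 8), (2/477) = -1.
Reached (1/477) = 1. Collecting the sign flips along the way, the symbol is -1.

-1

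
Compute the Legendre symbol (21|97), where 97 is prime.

-1

Reciprocity: 21 ≡ 1 and 97 ≡ 1 (mod 4), so (21/97) = +(97/21).
Reduce top mod 21: now compute (13/21).
Reciprocity: 13 ≡ 1 and 21 ≡ 1 (mod 4), so (13/21) = +(21/13).
Reduce top mod 13: now compute (8/13).
Pull out 2^3: since 13 ≡ 5 (mod 8), (2/13) = -1, so (2/13)^3 = -1.
Reached (1/13) = 1. Collecting the sign flips along the way, the symbol is -1.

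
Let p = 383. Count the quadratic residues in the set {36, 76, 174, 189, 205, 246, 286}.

(36/383) = +1 → QR.
(76/383) = +1 → QR.
(174/383) = +1 → QR.
(189/383) = +1 → QR.
(205/383) = +1 → QR.
(246/383) = -1 → non-residue.
(286/383) = +1 → QR.
Total quadratic residues among the 7: 6.

6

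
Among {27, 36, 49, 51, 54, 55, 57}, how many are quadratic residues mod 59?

5

(27/59) = +1 → QR.
(36/59) = +1 → QR.
(49/59) = +1 → QR.
(51/59) = +1 → QR.
(54/59) = -1 → non-residue.
(55/59) = -1 → non-residue.
(57/59) = +1 → QR.
Total quadratic residues among the 7: 5.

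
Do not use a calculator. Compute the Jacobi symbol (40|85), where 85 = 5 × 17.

0

Pull out 2^3: since 85 ≡ 5 (mod 8), (2/85) = -1, so (2/85)^3 = -1.
Reciprocity: 5 ≡ 1 and 85 ≡ 1 (mod 4), so (5/85) = +(85/5).
Reduce top mod 5: now compute (0/5).
Top reduces to 0: gcd > 1, so the symbol is 0.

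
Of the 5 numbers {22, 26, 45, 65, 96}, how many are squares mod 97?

(22/97) = +1 → QR.
(26/97) = -1 → non-residue.
(45/97) = -1 → non-residue.
(65/97) = +1 → QR.
(96/97) = +1 → QR.
Total quadratic residues among the 5: 3.

3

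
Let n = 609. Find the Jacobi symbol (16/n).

1

Pull out 2^4: since 609 ≡ 1 (mod 8), (2/609) = +1, so (2/609)^4 = +1.
Reached (1/609) = 1. Collecting the sign flips along the way, the symbol is +1.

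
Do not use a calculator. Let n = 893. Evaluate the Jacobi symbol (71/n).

Reciprocity: 71 ≡ 3 and 893 ≡ 1 (mod 4), so (71/893) = +(893/71).
Reduce top mod 71: now compute (41/71).
Reciprocity: 41 ≡ 1 and 71 ≡ 3 (mod 4), so (41/71) = +(71/41).
Reduce top mod 41: now compute (30/41).
Pull out 2: since 41 ≡ 1 (mod 8), (2/41) = +1.
Reciprocity: 15 ≡ 3 and 41 ≡ 1 (mod 4), so (15/41) = +(41/15).
Reduce top mod 15: now compute (11/15).
Reciprocity: 11 ≡ 3 and 15 ≡ 3 (mod 4), so (11/15) = −(15/11).
Reduce top mod 11: now compute (4/11).
Pull out 2^2: since 11 ≡ 3 (mod 8), (2/11) = -1, so (2/11)^2 = +1.
Reached (1/11) = 1. Collecting the sign flips along the way, the symbol is -1.

-1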